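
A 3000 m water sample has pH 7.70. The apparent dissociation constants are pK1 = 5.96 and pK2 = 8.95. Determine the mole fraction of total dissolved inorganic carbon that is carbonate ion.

α₂ = 0.0523

α₂ = 1 / (1 + [H⁺]/K2 + [H⁺]²/(K1K2)) = 1 / (1 + 10^+1.25 + 10^-0.49)
   = 1 / (1 + 17.783 + 0.32359) = 1/19.106 = 0.05234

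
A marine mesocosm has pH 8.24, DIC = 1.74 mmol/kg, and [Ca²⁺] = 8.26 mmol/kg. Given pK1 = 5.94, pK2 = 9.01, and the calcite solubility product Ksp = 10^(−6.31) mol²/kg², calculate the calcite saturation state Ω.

α₂ = 1 / (1 + [H⁺]/K2 + [H⁺]²/(K1K2)) = 1 / (1 + 10^+0.77 + 10^-1.53)
   = 1 / (1 + 5.8884 + 0.029512) = 1/6.9179 = 0.1446
[CO3²⁻] = α₂ × DIC = 0.1446 × 1.74 = 0.2515 mmol/kg
Ksp = 10^(−6.31) = 4.898×10^-7
Ω = [Ca²⁺][CO3²⁻]/Ksp = (8.26×10^-3)(2.515×10^-4) / 4.898×10^-7 = 4.24

Ω = 4.24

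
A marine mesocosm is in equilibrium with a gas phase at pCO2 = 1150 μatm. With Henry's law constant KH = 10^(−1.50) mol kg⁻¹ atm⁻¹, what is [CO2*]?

[CO2*] = 36.4 μmol/kg

KH = 10^(−1.50) = 3.162×10^-2 mol kg⁻¹ atm⁻¹
[CO2*] = KH · pCO2 = 3.162×10^-2 × 1150×10^-6 atm = 3.64×10^-5 mol/kg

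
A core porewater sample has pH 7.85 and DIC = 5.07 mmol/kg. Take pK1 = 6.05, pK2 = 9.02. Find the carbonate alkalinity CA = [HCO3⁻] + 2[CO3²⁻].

CA = 5.31 mmol/kg

CA = [HCO3⁻] + 2[CO3²⁻] = (α₁ + 2α₂)·DIC
At pH 7.85: [H⁺]/K1 = 10^-1.80 = 0.015849, K2/[H⁺] = 10^-1.17 = 0.067608
α₁ = 1/(1 + 0.015849 + 0.067608) = 1/1.0835 = 0.9230; α₂ = α₁·K2/[H⁺] = 0.06240
α₁ + 2α₂ = 1.0478
CA = 1.0478 × 5.07 = 5.31 mmol/kg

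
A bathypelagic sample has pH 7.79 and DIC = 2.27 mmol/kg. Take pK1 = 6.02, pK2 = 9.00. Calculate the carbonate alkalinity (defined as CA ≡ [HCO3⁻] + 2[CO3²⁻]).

CA = 2.36 mmol/kg

CA = [HCO3⁻] + 2[CO3²⁻] = (α₁ + 2α₂)·DIC
At pH 7.79: [H⁺]/K1 = 10^-1.77 = 0.016982, K2/[H⁺] = 10^-1.21 = 0.061660
α₁ = 1/(1 + 0.016982 + 0.061660) = 1/1.0786 = 0.9271; α₂ = α₁·K2/[H⁺] = 0.05716
α₁ + 2α₂ = 1.0414
CA = 1.0414 × 2.27 = 2.36 mmol/kg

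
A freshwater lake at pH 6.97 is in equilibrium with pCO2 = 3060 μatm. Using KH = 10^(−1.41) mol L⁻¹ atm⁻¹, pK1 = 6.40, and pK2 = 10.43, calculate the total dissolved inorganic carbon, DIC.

DIC = 0.562 mmol/L

[CO2*] = KH · pCO2 = 10^(−1.41) × 3060×10^-6 = 1.190×10^-4 mol/L
α₀ = 1/(1 + K1/[H⁺] + K1K2/[H⁺]²) = 1/(1 + 10^+0.57 + 10^-2.89) = 0.2120
DIC = [CO2*]/α₀ = 1.190×10^-4 / 0.2120 = 0.562 mmol/L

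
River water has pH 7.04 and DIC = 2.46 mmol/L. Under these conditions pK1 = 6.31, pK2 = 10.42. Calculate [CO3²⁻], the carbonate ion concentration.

α₂ = 1 / (1 + [H⁺]/K2 + [H⁺]²/(K1K2)) = 1 / (1 + 10^+3.38 + 10^+2.65)
   = 1 / (1 + 2398.8 + 446.68) = 1/2846.5 = 0.0003513
[CO3²⁻] = α₂ × DIC = 0.0003513 × 2.46 = 0.000864 mmol/L = 0.864 μmol/L

[CO3²⁻] = 0.864 μmol/L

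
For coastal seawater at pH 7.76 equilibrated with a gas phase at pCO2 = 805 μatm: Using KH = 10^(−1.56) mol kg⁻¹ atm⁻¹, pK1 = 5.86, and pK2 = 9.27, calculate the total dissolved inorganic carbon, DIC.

DIC = 1.84 mmol/kg

[CO2*] = KH · pCO2 = 10^(−1.56) × 805×10^-6 = 2.217×10^-5 mol/kg
α₀ = 1/(1 + K1/[H⁺] + K1K2/[H⁺]²) = 1/(1 + 10^+1.90 + 10^+0.39) = 0.01206
DIC = [CO2*]/α₀ = 2.217×10^-5 / 0.01206 = 1.84 mmol/kg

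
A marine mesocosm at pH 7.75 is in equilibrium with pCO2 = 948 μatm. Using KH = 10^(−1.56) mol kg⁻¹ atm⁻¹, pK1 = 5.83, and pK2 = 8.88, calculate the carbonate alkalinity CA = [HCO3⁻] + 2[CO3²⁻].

[CO2*] = KH · pCO2 = 10^(−1.56) × 948×10^-6 = 2.611×10^-5 mol/kg
α₀ = 1/(1 + K1/[H⁺] + K1K2/[H⁺]²) = 1/(1 + 10^+1.92 + 10^+0.79) = 0.01107
DIC = [CO2*]/α₀ = 2.611×10^-5 / 0.01107 = 2.359 mmol/kg
CA = (α₁ + 2α₂)·DIC = (0.9207 + 2×0.06825) × 2.359 = 2.49 mmol/kg

CA = 2.49 mmol/kg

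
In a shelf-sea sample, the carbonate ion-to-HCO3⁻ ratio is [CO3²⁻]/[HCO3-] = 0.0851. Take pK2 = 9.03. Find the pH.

pH = 7.96

From K2 = [H⁺][CO3²⁻]/[HCO3-]:  pH = pK2 + log₁₀([CO3²⁻]/[HCO3-])
log₁₀(0.0851) = -1.070
pH = 9.03 + (-1.070) = 7.96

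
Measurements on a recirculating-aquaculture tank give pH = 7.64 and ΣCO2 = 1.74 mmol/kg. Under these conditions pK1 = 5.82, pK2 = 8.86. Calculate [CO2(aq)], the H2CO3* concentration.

[CO2*] = 0.0245 mmol/kg

α₀ = 1 / (1 + K1/[H⁺] + K1K2/[H⁺]²) = 1 / (1 + 10^+1.82 + 10^+0.60)
   = 1 / (1 + 66.069 + 3.9811) = 1/71.050 = 0.01407
[CO2*] = α₀ × DIC = 0.01407 × 1.74 = 0.0245 mmol/kg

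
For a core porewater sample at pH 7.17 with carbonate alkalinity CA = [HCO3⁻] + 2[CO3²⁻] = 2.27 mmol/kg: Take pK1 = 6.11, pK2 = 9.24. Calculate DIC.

DIC = 2.45 mmol/kg

CA = [HCO3⁻] + 2[CO3²⁻] = (α₁ + 2α₂)·DIC
At pH 7.17: [H⁺]/K1 = 10^-1.06 = 0.087096, K2/[H⁺] = 10^-2.07 = 0.0085114
α₁ = 1/(1 + 0.087096 + 0.0085114) = 1/1.0956 = 0.9127; α₂ = α₁·K2/[H⁺] = 0.007769
α₁ + 2α₂ = 0.9283
DIC = CA / (α₁ + 2α₂) = 2.27 / 0.9283 = 2.45 mmol/kg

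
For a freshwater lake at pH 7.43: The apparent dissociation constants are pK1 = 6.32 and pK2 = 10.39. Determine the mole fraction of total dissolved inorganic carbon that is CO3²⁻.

α₂ = 1 / (1 + [H⁺]/K2 + [H⁺]²/(K1K2)) = 1 / (1 + 10^+2.96 + 10^+1.85)
   = 1 / (1 + 912.01 + 70.795) = 1/983.81 = 0.001016

α₂ = 0.00102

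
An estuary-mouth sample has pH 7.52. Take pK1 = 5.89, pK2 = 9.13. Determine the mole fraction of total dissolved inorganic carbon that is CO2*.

α₀ = 0.0224

α₀ = 1 / (1 + K1/[H⁺] + K1K2/[H⁺]²) = 1 / (1 + 10^+1.63 + 10^+0.02)
   = 1 / (1 + 42.658 + 1.0471) = 1/44.705 = 0.02237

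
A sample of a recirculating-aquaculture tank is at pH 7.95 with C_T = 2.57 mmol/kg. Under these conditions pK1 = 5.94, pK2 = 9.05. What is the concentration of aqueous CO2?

[CO2*] = 0.0231 mmol/kg

α₀ = 1 / (1 + K1/[H⁺] + K1K2/[H⁺]²) = 1 / (1 + 10^+2.01 + 10^+0.91)
   = 1 / (1 + 102.33 + 8.1283) = 1/111.46 = 0.008972
[CO2*] = α₀ × DIC = 0.008972 × 2.57 = 0.0231 mmol/kg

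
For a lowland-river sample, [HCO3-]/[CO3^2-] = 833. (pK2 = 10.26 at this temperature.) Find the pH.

From K2 = [H⁺][CO3^2-]/[HCO3-]:  pH = pK2 − log₁₀([HCO3-]/[CO3^2-])
log₁₀(833) = +2.921
pH = 10.26 − (+2.921) = 7.34

pH = 7.34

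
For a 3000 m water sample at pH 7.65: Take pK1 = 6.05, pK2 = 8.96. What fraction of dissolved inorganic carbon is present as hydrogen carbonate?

α₁ = 1 / (1 + [H⁺]/K1 + K2/[H⁺]) = 1 / (1 + 10^-1.60 + 10^-1.31)
   = 1 / (1 + 0.025119 + 0.048978) = 1/1.0741 = 0.9310

α₁ = 0.931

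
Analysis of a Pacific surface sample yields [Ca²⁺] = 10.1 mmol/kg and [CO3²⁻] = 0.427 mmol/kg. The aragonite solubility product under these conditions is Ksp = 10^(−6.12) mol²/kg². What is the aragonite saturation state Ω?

Ω = 5.69

Ksp = 10^(−6.12) = 7.586×10^-7
Ω = [Ca²⁺][CO3²⁻]/Ksp = (10.1×10^-3)(0.427×10^-3) / 7.586×10^-7 = 5.69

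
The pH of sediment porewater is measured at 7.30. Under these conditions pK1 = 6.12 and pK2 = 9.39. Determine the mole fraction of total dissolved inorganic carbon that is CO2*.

α₀ = 1 / (1 + K1/[H⁺] + K1K2/[H⁺]²) = 1 / (1 + 10^+1.18 + 10^-0.91)
   = 1 / (1 + 15.136 + 0.12303) = 1/16.259 = 0.06151

α₀ = 0.0615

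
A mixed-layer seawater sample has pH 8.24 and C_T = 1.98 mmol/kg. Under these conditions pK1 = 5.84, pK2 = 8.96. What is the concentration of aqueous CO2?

[CO2*] = 6.60 μmol/kg

α₀ = 1 / (1 + K1/[H⁺] + K1K2/[H⁺]²) = 1 / (1 + 10^+2.40 + 10^+1.68)
   = 1 / (1 + 251.19 + 47.863) = 1/300.05 = 0.003333
[CO2*] = α₀ × DIC = 0.003333 × 1.98 = 0.00660 mmol/kg = 6.60 μmol/kg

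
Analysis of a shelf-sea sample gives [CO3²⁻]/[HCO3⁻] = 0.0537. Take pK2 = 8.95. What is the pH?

pH = 7.68

From K2 = [H⁺][CO3²⁻]/[HCO3⁻]:  pH = pK2 + log₁₀([CO3²⁻]/[HCO3⁻])
log₁₀(0.0537) = -1.270
pH = 8.95 + (-1.270) = 7.68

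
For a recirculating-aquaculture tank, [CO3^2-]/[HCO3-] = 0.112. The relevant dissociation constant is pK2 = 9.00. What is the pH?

From K2 = [H⁺][CO3^2-]/[HCO3-]:  pH = pK2 + log₁₀([CO3^2-]/[HCO3-])
log₁₀(0.112) = -0.951
pH = 9.00 + (-0.951) = 8.05

pH = 8.05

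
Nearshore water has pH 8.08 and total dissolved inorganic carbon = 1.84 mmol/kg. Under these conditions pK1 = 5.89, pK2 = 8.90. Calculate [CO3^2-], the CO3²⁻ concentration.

[CO3²⁻] = 0.241 mmol/kg

α₂ = 1 / (1 + [H⁺]/K2 + [H⁺]²/(K1K2)) = 1 / (1 + 10^+0.82 + 10^-1.37)
   = 1 / (1 + 6.6069 + 0.042658) = 1/7.6496 = 0.1307
[CO3²⁻] = α₂ × DIC = 0.1307 × 1.84 = 0.241 mmol/kg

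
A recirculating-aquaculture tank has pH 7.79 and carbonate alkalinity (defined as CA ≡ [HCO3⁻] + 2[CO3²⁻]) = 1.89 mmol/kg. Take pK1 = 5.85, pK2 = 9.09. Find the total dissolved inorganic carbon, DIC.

CA = [HCO3⁻] + 2[CO3²⁻] = (α₁ + 2α₂)·DIC
At pH 7.79: [H⁺]/K1 = 10^-1.94 = 0.011482, K2/[H⁺] = 10^-1.30 = 0.050119
α₁ = 1/(1 + 0.011482 + 0.050119) = 1/1.0616 = 0.9420; α₂ = α₁·K2/[H⁺] = 0.04721
α₁ + 2α₂ = 1.0364
DIC = CA / (α₁ + 2α₂) = 1.89 / 1.0364 = 1.82 mmol/kg

DIC = 1.82 mmol/kg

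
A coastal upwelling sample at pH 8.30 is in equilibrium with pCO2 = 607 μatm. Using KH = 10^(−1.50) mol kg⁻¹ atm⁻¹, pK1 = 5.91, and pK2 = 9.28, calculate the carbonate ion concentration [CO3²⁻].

[CO3²⁻] = 0.493 mmol/kg

[CO2*] = KH · pCO2 = 10^(−1.50) × 607×10^-6 = 1.920×10^-5 mol/kg
α₀ = 1/(1 + K1/[H⁺] + K1K2/[H⁺]²) = 1/(1 + 10^+2.39 + 10^+1.41) = 0.003674
DIC = [CO2*]/α₀ = 1.920×10^-5 / 0.003674 = 5.224 mmol/kg
[CO3²⁻] = α₂·DIC; α₂ = 0.09444, so [CO3²⁻] = 0.09444 × 5.224 = 0.493 mmol/kg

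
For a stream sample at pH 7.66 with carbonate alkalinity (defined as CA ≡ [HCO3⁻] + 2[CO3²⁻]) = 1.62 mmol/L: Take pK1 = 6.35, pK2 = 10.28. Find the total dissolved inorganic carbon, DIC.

DIC = 1.70 mmol/L

CA = [HCO3⁻] + 2[CO3²⁻] = (α₁ + 2α₂)·DIC
At pH 7.66: [H⁺]/K1 = 10^-1.31 = 0.048978, K2/[H⁺] = 10^-2.62 = 0.0023988
α₁ = 1/(1 + 0.048978 + 0.0023988) = 1/1.0514 = 0.9511; α₂ = α₁·K2/[H⁺] = 0.002282
α₁ + 2α₂ = 0.9557
DIC = CA / (α₁ + 2α₂) = 1.62 / 0.9557 = 1.70 mmol/L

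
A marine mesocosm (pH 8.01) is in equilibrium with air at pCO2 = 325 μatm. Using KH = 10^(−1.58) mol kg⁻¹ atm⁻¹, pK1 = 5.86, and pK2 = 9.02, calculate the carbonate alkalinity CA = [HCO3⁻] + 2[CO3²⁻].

CA = 1.44 mmol/kg

[CO2*] = KH · pCO2 = 10^(−1.58) × 325×10^-6 = 8.548×10^-6 mol/kg
α₀ = 1/(1 + K1/[H⁺] + K1K2/[H⁺]²) = 1/(1 + 10^+2.15 + 10^+1.14) = 0.006408
DIC = [CO2*]/α₀ = 8.548×10^-6 / 0.006408 = 1.334 mmol/kg
CA = (α₁ + 2α₂)·DIC = (0.9051 + 2×0.08845) × 1.334 = 1.44 mmol/kg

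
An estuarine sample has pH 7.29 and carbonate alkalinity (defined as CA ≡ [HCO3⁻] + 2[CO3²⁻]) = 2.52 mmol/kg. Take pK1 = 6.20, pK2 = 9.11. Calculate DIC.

DIC = 2.68 mmol/kg

CA = [HCO3⁻] + 2[CO3²⁻] = (α₁ + 2α₂)·DIC
At pH 7.29: [H⁺]/K1 = 10^-1.09 = 0.081283, K2/[H⁺] = 10^-1.82 = 0.015136
α₁ = 1/(1 + 0.081283 + 0.015136) = 1/1.0964 = 0.9121; α₂ = α₁·K2/[H⁺] = 0.01380
α₁ + 2α₂ = 0.9397
DIC = CA / (α₁ + 2α₂) = 2.52 / 0.9397 = 2.68 mmol/kg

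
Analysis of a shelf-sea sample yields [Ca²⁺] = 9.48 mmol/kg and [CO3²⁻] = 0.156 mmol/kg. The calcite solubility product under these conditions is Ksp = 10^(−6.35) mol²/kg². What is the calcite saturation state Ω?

Ω = 3.31

Ksp = 10^(−6.35) = 4.467×10^-7
Ω = [Ca²⁺][CO3²⁻]/Ksp = (9.48×10^-3)(0.156×10^-3) / 4.467×10^-7 = 3.31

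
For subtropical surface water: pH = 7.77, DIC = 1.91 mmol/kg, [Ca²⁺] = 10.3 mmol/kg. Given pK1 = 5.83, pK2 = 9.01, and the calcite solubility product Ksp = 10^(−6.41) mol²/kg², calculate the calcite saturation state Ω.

Ω = 2.72

α₂ = 1 / (1 + [H⁺]/K2 + [H⁺]²/(K1K2)) = 1 / (1 + 10^+1.24 + 10^-0.70)
   = 1 / (1 + 17.378 + 0.19953) = 1/18.578 = 0.05383
[CO3²⁻] = α₂ × DIC = 0.05383 × 1.91 = 0.1028 mmol/kg
Ksp = 10^(−6.41) = 3.890×10^-7
Ω = [Ca²⁺][CO3²⁻]/Ksp = (10.3×10^-3)(1.028×10^-4) / 3.890×10^-7 = 2.72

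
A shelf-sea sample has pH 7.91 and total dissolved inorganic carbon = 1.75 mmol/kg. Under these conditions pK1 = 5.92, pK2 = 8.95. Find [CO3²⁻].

[CO3²⁻] = 0.145 mmol/kg

α₂ = 1 / (1 + [H⁺]/K2 + [H⁺]²/(K1K2)) = 1 / (1 + 10^+1.04 + 10^-0.95)
   = 1 / (1 + 10.965 + 0.11220) = 1/12.077 = 0.08280
[CO3²⁻] = α₂ × DIC = 0.08280 × 1.75 = 0.145 mmol/kg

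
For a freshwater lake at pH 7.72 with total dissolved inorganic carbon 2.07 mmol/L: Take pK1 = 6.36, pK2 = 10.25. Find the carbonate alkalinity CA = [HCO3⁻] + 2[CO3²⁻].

CA = 1.99 mmol/L

CA = [HCO3⁻] + 2[CO3²⁻] = (α₁ + 2α₂)·DIC
At pH 7.72: [H⁺]/K1 = 10^-1.36 = 0.043652, K2/[H⁺] = 10^-2.53 = 0.0029512
α₁ = 1/(1 + 0.043652 + 0.0029512) = 1/1.0466 = 0.9555; α₂ = α₁·K2/[H⁺] = 0.002820
α₁ + 2α₂ = 0.9611
CA = 0.9611 × 2.07 = 1.99 mmol/L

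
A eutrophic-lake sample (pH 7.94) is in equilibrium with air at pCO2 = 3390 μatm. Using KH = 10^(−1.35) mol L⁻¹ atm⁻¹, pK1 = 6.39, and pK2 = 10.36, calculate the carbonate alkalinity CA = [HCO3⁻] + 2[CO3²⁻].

CA = 5.41 mmol/L

[CO2*] = KH · pCO2 = 10^(−1.35) × 3390×10^-6 = 1.514×10^-4 mol/L
α₀ = 1/(1 + K1/[H⁺] + K1K2/[H⁺]²) = 1/(1 + 10^+1.55 + 10^-0.87) = 0.02731
DIC = [CO2*]/α₀ = 1.514×10^-4 / 0.02731 = 5.545 mmol/L
CA = (α₁ + 2α₂)·DIC = (0.9690 + 2×0.003684) × 5.545 = 5.41 mmol/L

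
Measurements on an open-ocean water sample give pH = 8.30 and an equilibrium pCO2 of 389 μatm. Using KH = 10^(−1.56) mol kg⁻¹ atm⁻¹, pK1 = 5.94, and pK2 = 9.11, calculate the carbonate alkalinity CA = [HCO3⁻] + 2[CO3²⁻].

[CO2*] = KH · pCO2 = 10^(−1.56) × 389×10^-6 = 1.071×10^-5 mol/kg
α₀ = 1/(1 + K1/[H⁺] + K1K2/[H⁺]²) = 1/(1 + 10^+2.36 + 10^+1.55) = 0.003766
DIC = [CO2*]/α₀ = 1.071×10^-5 / 0.003766 = 2.845 mmol/kg
CA = (α₁ + 2α₂)·DIC = (0.8626 + 2×0.1336) × 2.845 = 3.21 mmol/kg

CA = 3.21 mmol/kg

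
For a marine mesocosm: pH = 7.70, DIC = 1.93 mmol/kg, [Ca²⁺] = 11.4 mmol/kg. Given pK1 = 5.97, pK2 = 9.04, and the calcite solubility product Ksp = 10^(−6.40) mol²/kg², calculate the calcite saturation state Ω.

α₂ = 1 / (1 + [H⁺]/K2 + [H⁺]²/(K1K2)) = 1 / (1 + 10^+1.34 + 10^-0.39)
   = 1 / (1 + 21.878 + 0.40738) = 1/23.285 = 0.04295
[CO3²⁻] = α₂ × DIC = 0.04295 × 1.93 = 0.08289 mmol/kg
Ksp = 10^(−6.40) = 3.981×10^-7
Ω = [Ca²⁺][CO3²⁻]/Ksp = (11.4×10^-3)(8.289×10^-5) / 3.981×10^-7 = 2.37

Ω = 2.37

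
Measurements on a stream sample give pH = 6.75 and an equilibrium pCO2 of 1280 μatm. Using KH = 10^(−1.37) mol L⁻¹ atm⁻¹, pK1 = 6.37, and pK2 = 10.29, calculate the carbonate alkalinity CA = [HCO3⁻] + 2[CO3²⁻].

CA = 0.131 mmol/L

[CO2*] = KH · pCO2 = 10^(−1.37) × 1280×10^-6 = 5.460×10^-5 mol/L
α₀ = 1/(1 + K1/[H⁺] + K1K2/[H⁺]²) = 1/(1 + 10^+0.38 + 10^-3.16) = 0.2942
DIC = [CO2*]/α₀ = 5.460×10^-5 / 0.2942 = 0.1856 mmol/L
CA = (α₁ + 2α₂)·DIC = (0.7056 + 2×0.0002035) × 0.1856 = 0.131 mmol/L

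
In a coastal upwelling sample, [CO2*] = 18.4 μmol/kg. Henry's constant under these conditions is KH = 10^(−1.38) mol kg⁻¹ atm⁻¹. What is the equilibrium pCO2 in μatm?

pCO2 = 441 μatm

KH = 10^(−1.38) = 4.169×10^-2 mol kg⁻¹ atm⁻¹
pCO2 = [CO2*]/KH = 18.4×10^-6 / 4.169×10^-2 = 4.41×10^-4 atm = 441 μatm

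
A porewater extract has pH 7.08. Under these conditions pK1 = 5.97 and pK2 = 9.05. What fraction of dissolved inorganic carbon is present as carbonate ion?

α₂ = 0.00985

α₂ = 1 / (1 + [H⁺]/K2 + [H⁺]²/(K1K2)) = 1 / (1 + 10^+1.97 + 10^+0.86)
   = 1 / (1 + 93.325 + 7.2444) = 1/101.57 = 0.009845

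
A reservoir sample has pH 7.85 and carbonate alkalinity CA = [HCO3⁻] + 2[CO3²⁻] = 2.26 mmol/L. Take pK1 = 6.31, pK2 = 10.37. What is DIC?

CA = [HCO3⁻] + 2[CO3²⁻] = (α₁ + 2α₂)·DIC
At pH 7.85: [H⁺]/K1 = 10^-1.54 = 0.028840, K2/[H⁺] = 10^-2.52 = 0.0030200
α₁ = 1/(1 + 0.028840 + 0.0030200) = 1/1.0319 = 0.9691; α₂ = α₁·K2/[H⁺] = 0.002927
α₁ + 2α₂ = 0.9750
DIC = CA / (α₁ + 2α₂) = 2.26 / 0.9750 = 2.32 mmol/L

DIC = 2.32 mmol/L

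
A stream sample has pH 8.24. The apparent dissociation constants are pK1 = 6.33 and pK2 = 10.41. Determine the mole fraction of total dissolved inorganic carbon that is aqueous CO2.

α₀ = 0.0121

α₀ = 1 / (1 + K1/[H⁺] + K1K2/[H⁺]²) = 1 / (1 + 10^+1.91 + 10^-0.26)
   = 1 / (1 + 81.283 + 0.54954) = 1/82.833 = 0.01207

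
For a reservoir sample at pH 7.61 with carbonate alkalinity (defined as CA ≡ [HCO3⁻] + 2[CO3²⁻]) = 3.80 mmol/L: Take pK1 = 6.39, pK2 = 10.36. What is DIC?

DIC = 4.02 mmol/L

CA = [HCO3⁻] + 2[CO3²⁻] = (α₁ + 2α₂)·DIC
At pH 7.61: [H⁺]/K1 = 10^-1.22 = 0.060256, K2/[H⁺] = 10^-2.75 = 0.0017783
α₁ = 1/(1 + 0.060256 + 0.0017783) = 1/1.0620 = 0.9416; α₂ = α₁·K2/[H⁺] = 0.001674
α₁ + 2α₂ = 0.9449
DIC = CA / (α₁ + 2α₂) = 3.80 / 0.9449 = 4.02 mmol/L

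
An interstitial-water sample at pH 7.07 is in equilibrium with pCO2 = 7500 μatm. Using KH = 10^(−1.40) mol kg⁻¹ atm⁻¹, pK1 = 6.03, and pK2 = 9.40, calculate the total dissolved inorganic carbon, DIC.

DIC = 3.59 mmol/kg

[CO2*] = KH · pCO2 = 10^(−1.40) × 7500×10^-6 = 2.986×10^-4 mol/kg
α₀ = 1/(1 + K1/[H⁺] + K1K2/[H⁺]²) = 1/(1 + 10^+1.04 + 10^-1.29) = 0.08322
DIC = [CO2*]/α₀ = 2.986×10^-4 / 0.08322 = 3.59 mmol/kg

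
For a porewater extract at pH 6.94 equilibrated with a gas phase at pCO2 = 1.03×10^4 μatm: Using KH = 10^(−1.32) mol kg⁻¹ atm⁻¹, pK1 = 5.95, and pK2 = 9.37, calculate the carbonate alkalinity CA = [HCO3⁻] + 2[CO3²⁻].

CA = 4.85 mmol/kg

[CO2*] = KH · pCO2 = 10^(−1.32) × 1.03×10^4×10^-6 = 4.930×10^-4 mol/kg
α₀ = 1/(1 + K1/[H⁺] + K1K2/[H⁺]²) = 1/(1 + 10^+0.99 + 10^-1.44) = 0.09252
DIC = [CO2*]/α₀ = 4.930×10^-4 / 0.09252 = 5.329 mmol/kg
CA = (α₁ + 2α₂)·DIC = (0.9041 + 2×0.003359) × 5.329 = 4.85 mmol/kg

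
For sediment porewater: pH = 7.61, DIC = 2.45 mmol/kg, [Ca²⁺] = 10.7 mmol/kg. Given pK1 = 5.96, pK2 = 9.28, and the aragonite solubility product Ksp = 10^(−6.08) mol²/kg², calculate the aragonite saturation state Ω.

Ω = 0.646

α₂ = 1 / (1 + [H⁺]/K2 + [H⁺]²/(K1K2)) = 1 / (1 + 10^+1.67 + 10^+0.02)
   = 1 / (1 + 46.774 + 1.0471) = 1/48.821 = 0.02048
[CO3²⁻] = α₂ × DIC = 0.02048 × 2.45 = 0.05018 mmol/kg
Ksp = 10^(−6.08) = 8.318×10^-7
Ω = [Ca²⁺][CO3²⁻]/Ksp = (10.7×10^-3)(5.018×10^-5) / 8.318×10^-7 = 0.646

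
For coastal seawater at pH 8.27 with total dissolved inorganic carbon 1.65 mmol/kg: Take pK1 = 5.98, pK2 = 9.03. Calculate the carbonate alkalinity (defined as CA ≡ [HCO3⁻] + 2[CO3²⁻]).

CA = 1.89 mmol/kg

CA = [HCO3⁻] + 2[CO3²⁻] = (α₁ + 2α₂)·DIC
At pH 8.27: [H⁺]/K1 = 10^-2.29 = 0.0051286, K2/[H⁺] = 10^-0.76 = 0.17378
α₁ = 1/(1 + 0.0051286 + 0.17378) = 1/1.1789 = 0.8482; α₂ = α₁·K2/[H⁺] = 0.1474
α₁ + 2α₂ = 1.1431
CA = 1.1431 × 1.65 = 1.89 mmol/kg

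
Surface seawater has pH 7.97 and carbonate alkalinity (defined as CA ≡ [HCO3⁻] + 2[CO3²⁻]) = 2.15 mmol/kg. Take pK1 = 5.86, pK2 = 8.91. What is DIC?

DIC = 1.96 mmol/kg

CA = [HCO3⁻] + 2[CO3²⁻] = (α₁ + 2α₂)·DIC
At pH 7.97: [H⁺]/K1 = 10^-2.11 = 0.0077625, K2/[H⁺] = 10^-0.94 = 0.11482
α₁ = 1/(1 + 0.0077625 + 0.11482) = 1/1.1226 = 0.8908; α₂ = α₁·K2/[H⁺] = 0.1023
α₁ + 2α₂ = 1.0954
DIC = CA / (α₁ + 2α₂) = 2.15 / 1.0954 = 1.96 mmol/kg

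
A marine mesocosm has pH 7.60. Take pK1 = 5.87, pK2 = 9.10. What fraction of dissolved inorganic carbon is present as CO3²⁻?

α₂ = 1 / (1 + [H⁺]/K2 + [H⁺]²/(K1K2)) = 1 / (1 + 10^+1.50 + 10^-0.23)
   = 1 / (1 + 31.623 + 0.58884) = 1/33.212 = 0.03011

α₂ = 0.0301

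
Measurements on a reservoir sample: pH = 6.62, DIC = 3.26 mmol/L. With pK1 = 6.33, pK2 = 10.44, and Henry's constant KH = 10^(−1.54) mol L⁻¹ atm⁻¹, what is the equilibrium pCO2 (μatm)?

α₀ = 1 / (1 + K1/[H⁺] + K1K2/[H⁺]²) = 1 / (1 + 10^+0.29 + 10^-3.53)
   = 1 / (1 + 1.9498 + 0.00029512) = 1/2.9501 = 0.3390
[CO2*] = α₀ × DIC = 0.3390 × 3.26 = 1.105 mmol/L
pCO2 = [CO2*]/KH = 1.105×10^-3 / 2.884×10^-2 = 3.83×10^4 μatm

pCO2 = 3.83×10^4 μatm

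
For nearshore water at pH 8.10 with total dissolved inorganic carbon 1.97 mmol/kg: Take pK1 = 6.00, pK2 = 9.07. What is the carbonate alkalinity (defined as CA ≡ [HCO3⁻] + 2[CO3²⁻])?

CA = [HCO3⁻] + 2[CO3²⁻] = (α₁ + 2α₂)·DIC
At pH 8.10: [H⁺]/K1 = 10^-2.10 = 0.0079433, K2/[H⁺] = 10^-0.97 = 0.10715
α₁ = 1/(1 + 0.0079433 + 0.10715) = 1/1.1151 = 0.8968; α₂ = α₁·K2/[H⁺] = 0.09609
α₁ + 2α₂ = 1.0890
CA = 1.0890 × 1.97 = 2.15 mmol/kg

CA = 2.15 mmol/kg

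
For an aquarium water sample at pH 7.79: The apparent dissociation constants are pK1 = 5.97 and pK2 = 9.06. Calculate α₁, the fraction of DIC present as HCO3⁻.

α₁ = 0.936

α₁ = 1 / (1 + [H⁺]/K1 + K2/[H⁺]) = 1 / (1 + 10^-1.82 + 10^-1.27)
   = 1 / (1 + 0.015136 + 0.053703) = 1/1.0688 = 0.9356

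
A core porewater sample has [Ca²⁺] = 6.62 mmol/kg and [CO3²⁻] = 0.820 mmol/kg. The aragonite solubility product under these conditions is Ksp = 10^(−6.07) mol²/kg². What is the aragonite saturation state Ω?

Ω = 6.38

Ksp = 10^(−6.07) = 8.511×10^-7
Ω = [Ca²⁺][CO3²⁻]/Ksp = (6.62×10^-3)(0.820×10^-3) / 8.511×10^-7 = 6.38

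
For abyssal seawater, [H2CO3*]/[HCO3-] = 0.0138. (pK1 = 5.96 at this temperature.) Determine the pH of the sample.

From K1 = [H⁺][HCO3-]/[H2CO3*]:  pH = pK1 − log₁₀([H2CO3*]/[HCO3-])
log₁₀(0.0138) = -1.860
pH = 5.96 − (-1.860) = 7.82

pH = 7.82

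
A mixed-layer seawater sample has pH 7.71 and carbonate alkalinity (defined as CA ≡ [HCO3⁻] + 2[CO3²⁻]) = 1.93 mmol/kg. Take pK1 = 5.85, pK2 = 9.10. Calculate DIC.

DIC = 1.88 mmol/kg

CA = [HCO3⁻] + 2[CO3²⁻] = (α₁ + 2α₂)·DIC
At pH 7.71: [H⁺]/K1 = 10^-1.86 = 0.013804, K2/[H⁺] = 10^-1.39 = 0.040738
α₁ = 1/(1 + 0.013804 + 0.040738) = 1/1.0545 = 0.9483; α₂ = α₁·K2/[H⁺] = 0.03863
α₁ + 2α₂ = 1.0255
DIC = CA / (α₁ + 2α₂) = 1.93 / 1.0255 = 1.88 mmol/kg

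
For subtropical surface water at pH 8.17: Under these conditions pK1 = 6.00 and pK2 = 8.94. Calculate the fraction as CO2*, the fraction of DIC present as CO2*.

α₀ = 0.00575

α₀ = 1 / (1 + K1/[H⁺] + K1K2/[H⁺]²) = 1 / (1 + 10^+2.17 + 10^+1.40)
   = 1 / (1 + 147.91 + 25.119) = 1/174.03 = 0.005746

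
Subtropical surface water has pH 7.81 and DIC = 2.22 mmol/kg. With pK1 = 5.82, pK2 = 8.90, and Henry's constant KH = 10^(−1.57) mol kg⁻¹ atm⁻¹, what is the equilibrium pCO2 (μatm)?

pCO2 = 773 μatm

α₀ = 1 / (1 + K1/[H⁺] + K1K2/[H⁺]²) = 1 / (1 + 10^+1.99 + 10^+0.90)
   = 1 / (1 + 97.724 + 7.9433) = 1/106.67 = 0.009375
[CO2*] = α₀ × DIC = 0.009375 × 2.22 = 0.02081 mmol/kg
pCO2 = [CO2*]/KH = 2.081×10^-5 / 2.692×10^-2 = 773 μatm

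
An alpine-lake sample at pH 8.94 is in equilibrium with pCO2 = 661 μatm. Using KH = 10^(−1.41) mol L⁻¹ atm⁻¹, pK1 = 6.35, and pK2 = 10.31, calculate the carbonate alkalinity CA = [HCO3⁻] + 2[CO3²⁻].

[CO2*] = KH · pCO2 = 10^(−1.41) × 661×10^-6 = 2.572×10^-5 mol/L
α₀ = 1/(1 + K1/[H⁺] + K1K2/[H⁺]²) = 1/(1 + 10^+2.59 + 10^+1.22) = 0.002459
DIC = [CO2*]/α₀ = 2.572×10^-5 / 0.002459 = 10.46 mmol/L
CA = (α₁ + 2α₂)·DIC = (0.9567 + 2×0.04081) × 10.46 = 10.9 mmol/L

CA = 10.9 mmol/L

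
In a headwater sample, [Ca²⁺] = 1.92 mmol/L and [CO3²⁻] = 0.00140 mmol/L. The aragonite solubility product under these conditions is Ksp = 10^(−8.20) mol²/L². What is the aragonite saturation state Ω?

Ksp = 10^(−8.20) = 6.310×10^-9
Ω = [Ca²⁺][CO3²⁻]/Ksp = (1.92×10^-3)(0.00140×10^-3) / 6.310×10^-9 = 0.426

Ω = 0.426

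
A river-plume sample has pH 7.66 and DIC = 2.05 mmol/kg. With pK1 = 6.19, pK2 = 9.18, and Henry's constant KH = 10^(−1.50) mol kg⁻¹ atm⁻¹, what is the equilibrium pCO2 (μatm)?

α₀ = 1 / (1 + K1/[H⁺] + K1K2/[H⁺]²) = 1 / (1 + 10^+1.47 + 10^-0.05)
   = 1 / (1 + 29.512 + 0.89125) = 1/31.403 = 0.03184
[CO2*] = α₀ × DIC = 0.03184 × 2.05 = 0.06528 mmol/kg
pCO2 = [CO2*]/KH = 6.528×10^-5 / 3.162×10^-2 = 2060 μatm

pCO2 = 2060 μatm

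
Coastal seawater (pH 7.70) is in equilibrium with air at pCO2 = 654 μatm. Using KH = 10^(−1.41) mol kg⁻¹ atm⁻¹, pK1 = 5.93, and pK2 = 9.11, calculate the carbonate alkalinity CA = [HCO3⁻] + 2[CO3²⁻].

[CO2*] = KH · pCO2 = 10^(−1.41) × 654×10^-6 = 2.544×10^-5 mol/kg
α₀ = 1/(1 + K1/[H⁺] + K1K2/[H⁺]²) = 1/(1 + 10^+1.77 + 10^+0.36) = 0.01608
DIC = [CO2*]/α₀ = 2.544×10^-5 / 0.01608 = 1.582 mmol/kg
CA = (α₁ + 2α₂)·DIC = (0.9471 + 2×0.03685) × 1.582 = 1.61 mmol/kg

CA = 1.61 mmol/kg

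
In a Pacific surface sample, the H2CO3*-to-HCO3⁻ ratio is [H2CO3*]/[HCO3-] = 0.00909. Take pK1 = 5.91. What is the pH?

pH = 7.95

From K1 = [H⁺][HCO3-]/[H2CO3*]:  pH = pK1 − log₁₀([H2CO3*]/[HCO3-])
log₁₀(0.00909) = -2.041
pH = 5.91 − (-2.041) = 7.95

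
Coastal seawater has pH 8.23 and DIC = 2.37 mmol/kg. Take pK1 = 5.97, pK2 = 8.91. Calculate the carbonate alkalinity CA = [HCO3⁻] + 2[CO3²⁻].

CA = 2.77 mmol/kg

CA = [HCO3⁻] + 2[CO3²⁻] = (α₁ + 2α₂)·DIC
At pH 8.23: [H⁺]/K1 = 10^-2.26 = 0.0054954, K2/[H⁺] = 10^-0.68 = 0.20893
α₁ = 1/(1 + 0.0054954 + 0.20893) = 1/1.2144 = 0.8234; α₂ = α₁·K2/[H⁺] = 0.1720
α₁ + 2α₂ = 1.1675
CA = 1.1675 × 2.37 = 2.77 mmol/kg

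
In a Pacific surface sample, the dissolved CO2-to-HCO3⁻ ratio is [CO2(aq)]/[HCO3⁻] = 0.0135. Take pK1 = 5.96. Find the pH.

From K1 = [H⁺][HCO3⁻]/[CO2(aq)]:  pH = pK1 − log₁₀([CO2(aq)]/[HCO3⁻])
log₁₀(0.0135) = -1.870
pH = 5.96 − (-1.870) = 7.83

pH = 7.83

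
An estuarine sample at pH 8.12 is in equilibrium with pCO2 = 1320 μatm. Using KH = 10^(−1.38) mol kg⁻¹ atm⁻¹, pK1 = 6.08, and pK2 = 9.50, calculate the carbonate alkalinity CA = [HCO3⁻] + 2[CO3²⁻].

CA = 6.54 mmol/kg

[CO2*] = KH · pCO2 = 10^(−1.38) × 1320×10^-6 = 5.503×10^-5 mol/kg
α₀ = 1/(1 + K1/[H⁺] + K1K2/[H⁺]²) = 1/(1 + 10^+2.04 + 10^+0.66) = 0.008679
DIC = [CO2*]/α₀ = 5.503×10^-5 / 0.008679 = 6.340 mmol/kg
CA = (α₁ + 2α₂)·DIC = (0.9516 + 2×0.03967) × 6.340 = 6.54 mmol/kg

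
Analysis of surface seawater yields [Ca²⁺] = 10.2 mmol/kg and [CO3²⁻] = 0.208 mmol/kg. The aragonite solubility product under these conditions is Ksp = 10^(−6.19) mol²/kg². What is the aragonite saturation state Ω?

Ω = 3.29

Ksp = 10^(−6.19) = 6.457×10^-7
Ω = [Ca²⁺][CO3²⁻]/Ksp = (10.2×10^-3)(0.208×10^-3) / 6.457×10^-7 = 3.29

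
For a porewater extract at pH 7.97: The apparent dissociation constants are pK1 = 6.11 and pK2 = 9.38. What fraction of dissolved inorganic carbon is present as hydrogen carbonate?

α₁ = 1 / (1 + [H⁺]/K1 + K2/[H⁺]) = 1 / (1 + 10^-1.86 + 10^-1.41)
   = 1 / (1 + 0.013804 + 0.038905) = 1/1.0527 = 0.9499

α₁ = 0.950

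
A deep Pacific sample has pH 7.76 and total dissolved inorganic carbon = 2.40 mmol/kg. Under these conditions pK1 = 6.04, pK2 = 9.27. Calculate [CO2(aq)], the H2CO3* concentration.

α₀ = 1 / (1 + K1/[H⁺] + K1K2/[H⁺]²) = 1 / (1 + 10^+1.72 + 10^+0.21)
   = 1 / (1 + 52.481 + 1.6218) = 1/55.103 = 0.01815
[CO2*] = α₀ × DIC = 0.01815 × 2.40 = 0.0436 mmol/kg

[CO2*] = 0.0436 mmol/kg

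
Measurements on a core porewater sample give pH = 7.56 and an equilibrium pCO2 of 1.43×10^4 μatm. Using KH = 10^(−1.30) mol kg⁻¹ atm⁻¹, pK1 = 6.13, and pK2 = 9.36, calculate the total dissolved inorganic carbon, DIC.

[CO2*] = KH · pCO2 = 10^(−1.30) × 1.43×10^4×10^-6 = 7.167×10^-4 mol/kg
α₀ = 1/(1 + K1/[H⁺] + K1K2/[H⁺]²) = 1/(1 + 10^+1.43 + 10^-0.37) = 0.03528
DIC = [CO2*]/α₀ = 7.167×10^-4 / 0.03528 = 20.3 mmol/kg

DIC = 20.3 mmol/kg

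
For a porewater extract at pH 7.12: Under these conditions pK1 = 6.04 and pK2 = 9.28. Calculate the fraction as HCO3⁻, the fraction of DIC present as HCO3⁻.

α₁ = 1 / (1 + [H⁺]/K1 + K2/[H⁺]) = 1 / (1 + 10^-1.08 + 10^-2.16)
   = 1 / (1 + 0.083176 + 0.0069183) = 1/1.0901 = 0.9174

α₁ = 0.917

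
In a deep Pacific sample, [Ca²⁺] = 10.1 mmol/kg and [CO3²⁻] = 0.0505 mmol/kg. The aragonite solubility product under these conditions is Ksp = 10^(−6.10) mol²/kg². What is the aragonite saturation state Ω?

Ω = 0.642

Ksp = 10^(−6.10) = 7.943×10^-7
Ω = [Ca²⁺][CO3²⁻]/Ksp = (10.1×10^-3)(0.0505×10^-3) / 7.943×10^-7 = 0.642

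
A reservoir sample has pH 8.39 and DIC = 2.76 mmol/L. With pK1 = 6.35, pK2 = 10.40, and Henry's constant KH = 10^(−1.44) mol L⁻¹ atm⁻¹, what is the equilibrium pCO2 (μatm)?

α₀ = 1 / (1 + K1/[H⁺] + K1K2/[H⁺]²) = 1 / (1 + 10^+2.04 + 10^+0.03)
   = 1 / (1 + 109.65 + 1.0715) = 1/111.72 = 0.008951
[CO2*] = α₀ × DIC = 0.008951 × 2.76 = 0.02470 mmol/L
pCO2 = [CO2*]/KH = 2.470×10^-5 / 3.631×10^-2 = 680 μatm

pCO2 = 680 μatm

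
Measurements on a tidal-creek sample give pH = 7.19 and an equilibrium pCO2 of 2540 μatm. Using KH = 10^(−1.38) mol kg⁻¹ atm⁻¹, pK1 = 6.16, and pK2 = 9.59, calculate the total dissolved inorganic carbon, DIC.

DIC = 1.24 mmol/kg

[CO2*] = KH · pCO2 = 10^(−1.38) × 2540×10^-6 = 1.059×10^-4 mol/kg
α₀ = 1/(1 + K1/[H⁺] + K1K2/[H⁺]²) = 1/(1 + 10^+1.03 + 10^-1.37) = 0.08505
DIC = [CO2*]/α₀ = 1.059×10^-4 / 0.08505 = 1.24 mmol/kg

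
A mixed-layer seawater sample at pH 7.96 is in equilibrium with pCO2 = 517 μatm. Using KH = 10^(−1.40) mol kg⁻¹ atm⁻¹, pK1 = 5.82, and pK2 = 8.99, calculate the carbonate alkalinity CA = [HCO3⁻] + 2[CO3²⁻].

[CO2*] = KH · pCO2 = 10^(−1.40) × 517×10^-6 = 2.058×10^-5 mol/kg
α₀ = 1/(1 + K1/[H⁺] + K1K2/[H⁺]²) = 1/(1 + 10^+2.14 + 10^+1.11) = 0.006582
DIC = [CO2*]/α₀ = 2.058×10^-5 / 0.006582 = 3.127 mmol/kg
CA = (α₁ + 2α₂)·DIC = (0.9086 + 2×0.08480) × 3.127 = 3.37 mmol/kg

CA = 3.37 mmol/kg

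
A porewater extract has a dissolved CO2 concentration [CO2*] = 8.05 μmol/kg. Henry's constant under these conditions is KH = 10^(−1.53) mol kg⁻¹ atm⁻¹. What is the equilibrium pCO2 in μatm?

pCO2 = 273 μatm

KH = 10^(−1.53) = 2.951×10^-2 mol kg⁻¹ atm⁻¹
pCO2 = [CO2*]/KH = 8.05×10^-6 / 2.951×10^-2 = 2.73×10^-4 atm = 273 μatm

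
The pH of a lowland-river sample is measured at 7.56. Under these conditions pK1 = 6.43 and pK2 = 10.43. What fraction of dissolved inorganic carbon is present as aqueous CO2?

α₀ = 0.0689

α₀ = 1 / (1 + K1/[H⁺] + K1K2/[H⁺]²) = 1 / (1 + 10^+1.13 + 10^-1.74)
   = 1 / (1 + 13.490 + 0.018197) = 1/14.508 = 0.06893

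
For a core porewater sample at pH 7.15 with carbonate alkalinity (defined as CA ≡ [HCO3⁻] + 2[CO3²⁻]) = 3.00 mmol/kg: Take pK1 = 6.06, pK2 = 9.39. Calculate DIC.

CA = [HCO3⁻] + 2[CO3²⁻] = (α₁ + 2α₂)·DIC
At pH 7.15: [H⁺]/K1 = 10^-1.09 = 0.081283, K2/[H⁺] = 10^-2.24 = 0.0057544
α₁ = 1/(1 + 0.081283 + 0.0057544) = 1/1.0870 = 0.9199; α₂ = α₁·K2/[H⁺] = 0.005294
α₁ + 2α₂ = 0.9305
DIC = CA / (α₁ + 2α₂) = 3.00 / 0.9305 = 3.22 mmol/kg

DIC = 3.22 mmol/kg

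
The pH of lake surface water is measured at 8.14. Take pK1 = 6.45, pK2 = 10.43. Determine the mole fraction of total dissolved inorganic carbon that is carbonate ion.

α₂ = 0.00500

α₂ = 1 / (1 + [H⁺]/K2 + [H⁺]²/(K1K2)) = 1 / (1 + 10^+2.29 + 10^+0.60)
   = 1 / (1 + 194.98 + 3.9811) = 1/199.97 = 0.005001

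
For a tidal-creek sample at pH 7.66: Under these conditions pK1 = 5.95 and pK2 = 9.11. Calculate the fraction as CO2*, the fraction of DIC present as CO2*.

α₀ = 1 / (1 + K1/[H⁺] + K1K2/[H⁺]²) = 1 / (1 + 10^+1.71 + 10^+0.26)
   = 1 / (1 + 51.286 + 1.8197) = 1/54.106 = 0.01848

α₀ = 0.0185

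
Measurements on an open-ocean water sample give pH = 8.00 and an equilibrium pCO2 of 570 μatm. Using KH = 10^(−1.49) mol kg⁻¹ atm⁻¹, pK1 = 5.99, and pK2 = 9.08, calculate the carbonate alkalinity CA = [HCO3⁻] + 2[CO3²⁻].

CA = 2.20 mmol/kg

[CO2*] = KH · pCO2 = 10^(−1.49) × 570×10^-6 = 1.844×10^-5 mol/kg
α₀ = 1/(1 + K1/[H⁺] + K1K2/[H⁺]²) = 1/(1 + 10^+2.01 + 10^+0.93) = 0.008941
DIC = [CO2*]/α₀ = 1.844×10^-5 / 0.008941 = 2.063 mmol/kg
CA = (α₁ + 2α₂)·DIC = (0.9150 + 2×0.07610) × 2.063 = 2.20 mmol/kg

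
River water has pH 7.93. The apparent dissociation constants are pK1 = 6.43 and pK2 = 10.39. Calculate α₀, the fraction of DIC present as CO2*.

α₀ = 1 / (1 + K1/[H⁺] + K1K2/[H⁺]²) = 1 / (1 + 10^+1.50 + 10^-0.96)
   = 1 / (1 + 31.623 + 0.10965) = 1/32.732 = 0.03055

α₀ = 0.0306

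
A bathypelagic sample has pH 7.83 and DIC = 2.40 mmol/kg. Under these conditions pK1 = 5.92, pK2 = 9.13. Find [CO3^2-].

[CO3²⁻] = 0.113 mmol/kg

α₂ = 1 / (1 + [H⁺]/K2 + [H⁺]²/(K1K2)) = 1 / (1 + 10^+1.30 + 10^-0.61)
   = 1 / (1 + 19.953 + 0.24547) = 1/21.198 = 0.04717
[CO3²⁻] = α₂ × DIC = 0.04717 × 2.40 = 0.113 mmol/kg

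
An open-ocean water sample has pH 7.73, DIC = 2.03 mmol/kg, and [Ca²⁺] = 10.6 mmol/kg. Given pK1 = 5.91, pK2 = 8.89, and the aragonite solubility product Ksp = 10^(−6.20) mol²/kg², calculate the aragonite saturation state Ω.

α₂ = 1 / (1 + [H⁺]/K2 + [H⁺]²/(K1K2)) = 1 / (1 + 10^+1.16 + 10^-0.66)
   = 1 / (1 + 14.454 + 0.21878) = 1/15.673 = 0.06380
[CO3²⁻] = α₂ × DIC = 0.06380 × 2.03 = 0.1295 mmol/kg
Ksp = 10^(−6.20) = 6.310×10^-7
Ω = [Ca²⁺][CO3²⁻]/Ksp = (10.6×10^-3)(1.295×10^-4) / 6.310×10^-7 = 2.18

Ω = 2.18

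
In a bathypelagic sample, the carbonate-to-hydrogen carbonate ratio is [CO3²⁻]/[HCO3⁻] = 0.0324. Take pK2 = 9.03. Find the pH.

pH = 7.54

From K2 = [H⁺][CO3²⁻]/[HCO3⁻]:  pH = pK2 + log₁₀([CO3²⁻]/[HCO3⁻])
log₁₀(0.0324) = -1.489
pH = 9.03 + (-1.489) = 7.54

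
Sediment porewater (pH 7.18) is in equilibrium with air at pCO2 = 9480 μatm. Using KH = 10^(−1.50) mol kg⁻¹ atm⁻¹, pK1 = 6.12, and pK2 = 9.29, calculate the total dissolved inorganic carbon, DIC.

[CO2*] = KH · pCO2 = 10^(−1.50) × 9480×10^-6 = 2.998×10^-4 mol/kg
α₀ = 1/(1 + K1/[H⁺] + K1K2/[H⁺]²) = 1/(1 + 10^+1.06 + 10^-1.05) = 0.07955
DIC = [CO2*]/α₀ = 2.998×10^-4 / 0.07955 = 3.77 mmol/kg

DIC = 3.77 mmol/kg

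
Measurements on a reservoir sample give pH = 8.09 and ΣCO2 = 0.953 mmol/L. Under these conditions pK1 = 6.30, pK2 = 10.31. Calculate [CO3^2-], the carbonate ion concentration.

α₂ = 1 / (1 + [H⁺]/K2 + [H⁺]²/(K1K2)) = 1 / (1 + 10^+2.22 + 10^+0.43)
   = 1 / (1 + 165.96 + 2.6915) = 1/169.65 = 0.005894
[CO3²⁻] = α₂ × DIC = 0.005894 × 0.953 = 0.00562 mmol/L = 5.62 μmol/L

[CO3²⁻] = 5.62 μmol/L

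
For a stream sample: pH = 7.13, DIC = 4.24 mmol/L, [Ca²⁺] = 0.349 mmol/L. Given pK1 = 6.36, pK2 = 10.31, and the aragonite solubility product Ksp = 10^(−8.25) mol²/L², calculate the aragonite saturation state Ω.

Ω = 0.149

α₂ = 1 / (1 + [H⁺]/K2 + [H⁺]²/(K1K2)) = 1 / (1 + 10^+3.18 + 10^+2.41)
   = 1 / (1 + 1513.6 + 257.04) = 1/1771.6 = 0.0005645
[CO3²⁻] = α₂ × DIC = 0.0005645 × 4.24 = 0.002393 mmol/L = 2.393 μmol/L
Ksp = 10^(−8.25) = 5.623×10^-9
Ω = [Ca²⁺][CO3²⁻]/Ksp = (0.349×10^-3)(2.393×10^-6) / 5.623×10^-9 = 0.149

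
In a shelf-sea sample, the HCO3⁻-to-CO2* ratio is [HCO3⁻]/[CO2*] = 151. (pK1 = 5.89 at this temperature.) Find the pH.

From K1 = [H⁺][HCO3⁻]/[CO2*]:  pH = pK1 + log₁₀([HCO3⁻]/[CO2*])
log₁₀(151) = +2.179
pH = 5.89 + (+2.179) = 8.07

pH = 8.07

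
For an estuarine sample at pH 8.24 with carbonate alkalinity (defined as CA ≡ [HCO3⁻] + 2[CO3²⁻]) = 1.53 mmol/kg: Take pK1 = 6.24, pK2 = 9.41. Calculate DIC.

CA = [HCO3⁻] + 2[CO3²⁻] = (α₁ + 2α₂)·DIC
At pH 8.24: [H⁺]/K1 = 10^-2.00 = 0.010000, K2/[H⁺] = 10^-1.17 = 0.067608
α₁ = 1/(1 + 0.010000 + 0.067608) = 1/1.0776 = 0.9280; α₂ = α₁·K2/[H⁺] = 0.06274
α₁ + 2α₂ = 1.0535
DIC = CA / (α₁ + 2α₂) = 1.53 / 1.0535 = 1.45 mmol/kg

DIC = 1.45 mmol/kg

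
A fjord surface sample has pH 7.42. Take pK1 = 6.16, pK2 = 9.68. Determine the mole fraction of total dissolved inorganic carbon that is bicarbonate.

α₁ = 1 / (1 + [H⁺]/K1 + K2/[H⁺]) = 1 / (1 + 10^-1.26 + 10^-2.26)
   = 1 / (1 + 0.054954 + 0.0054954) = 1/1.0604 = 0.9430

α₁ = 0.943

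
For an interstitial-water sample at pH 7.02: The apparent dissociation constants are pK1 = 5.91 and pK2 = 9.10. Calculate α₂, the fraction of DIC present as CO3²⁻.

α₂ = 0.00766

α₂ = 1 / (1 + [H⁺]/K2 + [H⁺]²/(K1K2)) = 1 / (1 + 10^+2.08 + 10^+0.97)
   = 1 / (1 + 120.23 + 9.3325) = 1/130.56 = 0.007659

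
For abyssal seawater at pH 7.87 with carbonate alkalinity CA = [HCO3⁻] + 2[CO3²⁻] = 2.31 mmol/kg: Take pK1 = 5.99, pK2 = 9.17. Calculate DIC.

CA = [HCO3⁻] + 2[CO3²⁻] = (α₁ + 2α₂)·DIC
At pH 7.87: [H⁺]/K1 = 10^-1.88 = 0.013183, K2/[H⁺] = 10^-1.30 = 0.050119
α₁ = 1/(1 + 0.013183 + 0.050119) = 1/1.0633 = 0.9405; α₂ = α₁·K2/[H⁺] = 0.04714
α₁ + 2α₂ = 1.0347
DIC = CA / (α₁ + 2α₂) = 2.31 / 1.0347 = 2.23 mmol/kg

DIC = 2.23 mmol/kg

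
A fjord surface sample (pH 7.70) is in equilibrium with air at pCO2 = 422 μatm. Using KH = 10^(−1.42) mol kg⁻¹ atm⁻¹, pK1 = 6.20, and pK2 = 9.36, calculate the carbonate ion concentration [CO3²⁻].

[CO2*] = KH · pCO2 = 10^(−1.42) × 422×10^-6 = 1.604×10^-5 mol/kg
α₀ = 1/(1 + K1/[H⁺] + K1K2/[H⁺]²) = 1/(1 + 10^+1.50 + 10^-0.16) = 0.03002
DIC = [CO2*]/α₀ = 1.604×10^-5 / 0.03002 = 0.5345 mmol/kg
[CO3²⁻] = α₂·DIC; α₂ = 0.02077, so [CO3²⁻] = 0.02077 × 0.5345 = 0.0111 mmol/kg = 11.1 μmol/kg

[CO3²⁻] = 11.1 μmol/kg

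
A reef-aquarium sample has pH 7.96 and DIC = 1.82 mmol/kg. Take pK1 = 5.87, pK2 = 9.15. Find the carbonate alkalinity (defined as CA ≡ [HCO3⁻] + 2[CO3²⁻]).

CA = [HCO3⁻] + 2[CO3²⁻] = (α₁ + 2α₂)·DIC
At pH 7.96: [H⁺]/K1 = 10^-2.09 = 0.0081283, K2/[H⁺] = 10^-1.19 = 0.064565
α₁ = 1/(1 + 0.0081283 + 0.064565) = 1/1.0727 = 0.9322; α₂ = α₁·K2/[H⁺] = 0.06019
α₁ + 2α₂ = 1.0526
CA = 1.0526 × 1.82 = 1.92 mmol/kg

CA = 1.92 mmol/kg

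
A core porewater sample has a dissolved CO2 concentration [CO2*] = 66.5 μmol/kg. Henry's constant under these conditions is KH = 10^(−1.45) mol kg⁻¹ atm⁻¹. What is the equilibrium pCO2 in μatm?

pCO2 = 1870 μatm

KH = 10^(−1.45) = 3.548×10^-2 mol kg⁻¹ atm⁻¹
pCO2 = [CO2*]/KH = 66.5×10^-6 / 3.548×10^-2 = 1.87×10^-3 atm = 1870 μatm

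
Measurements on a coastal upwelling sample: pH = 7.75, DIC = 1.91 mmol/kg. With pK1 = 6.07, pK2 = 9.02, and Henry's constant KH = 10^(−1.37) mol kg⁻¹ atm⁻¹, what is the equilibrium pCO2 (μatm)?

pCO2 = 871 μatm

α₀ = 1 / (1 + K1/[H⁺] + K1K2/[H⁺]²) = 1 / (1 + 10^+1.68 + 10^+0.41)
   = 1 / (1 + 47.863 + 2.5704) = 1/51.433 = 0.01944
[CO2*] = α₀ × DIC = 0.01944 × 1.91 = 0.03714 mmol/kg
pCO2 = [CO2*]/KH = 3.714×10^-5 / 4.266×10^-2 = 871 μatm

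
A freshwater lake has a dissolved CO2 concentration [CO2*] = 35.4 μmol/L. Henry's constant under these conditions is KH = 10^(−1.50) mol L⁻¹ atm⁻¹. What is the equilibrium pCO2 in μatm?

pCO2 = 1120 μatm

KH = 10^(−1.50) = 3.162×10^-2 mol L⁻¹ atm⁻¹
pCO2 = [CO2*]/KH = 35.4×10^-6 / 3.162×10^-2 = 1.12×10^-3 atm = 1120 μatm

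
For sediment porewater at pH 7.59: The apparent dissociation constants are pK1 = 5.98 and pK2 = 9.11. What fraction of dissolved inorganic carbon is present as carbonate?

α₂ = 0.0286

α₂ = 1 / (1 + [H⁺]/K2 + [H⁺]²/(K1K2)) = 1 / (1 + 10^+1.52 + 10^-0.09)
   = 1 / (1 + 33.113 + 0.81283) = 1/34.926 = 0.02863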